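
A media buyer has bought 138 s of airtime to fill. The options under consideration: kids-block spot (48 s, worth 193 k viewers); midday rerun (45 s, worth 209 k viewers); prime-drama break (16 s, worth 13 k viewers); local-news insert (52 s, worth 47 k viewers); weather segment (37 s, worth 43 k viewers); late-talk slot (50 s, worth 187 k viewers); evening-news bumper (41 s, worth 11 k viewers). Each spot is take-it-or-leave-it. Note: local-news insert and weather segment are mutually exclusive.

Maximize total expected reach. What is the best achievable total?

445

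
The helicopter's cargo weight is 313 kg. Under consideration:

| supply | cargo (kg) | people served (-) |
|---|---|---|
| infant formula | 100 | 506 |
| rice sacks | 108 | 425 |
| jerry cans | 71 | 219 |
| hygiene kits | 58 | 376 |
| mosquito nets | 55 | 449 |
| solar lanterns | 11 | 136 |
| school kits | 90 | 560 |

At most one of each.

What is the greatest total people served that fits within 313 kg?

Filling by ratio: jerry cans + hygiene kits + mosquito nets + solar lanterns + school kits for 1740, with 28 kg left unused.
The 82 kg tied up in jerry cans and solar lanterns is better spent on infant formula — total rises to 1891 (303 kg).
Nothing else within 313 kg beats 1891.

1891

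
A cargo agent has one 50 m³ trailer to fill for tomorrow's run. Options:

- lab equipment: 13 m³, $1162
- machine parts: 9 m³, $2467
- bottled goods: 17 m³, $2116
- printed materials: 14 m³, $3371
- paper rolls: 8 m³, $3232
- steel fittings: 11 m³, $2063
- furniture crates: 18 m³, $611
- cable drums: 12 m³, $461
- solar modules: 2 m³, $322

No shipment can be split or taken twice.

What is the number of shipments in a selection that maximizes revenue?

Best achievable revenue is 11508.
machine parts + bottled goods + printed materials + paper rolls + solar modules hits 11508 at 50 m³.
All optima have 5 shipments.

5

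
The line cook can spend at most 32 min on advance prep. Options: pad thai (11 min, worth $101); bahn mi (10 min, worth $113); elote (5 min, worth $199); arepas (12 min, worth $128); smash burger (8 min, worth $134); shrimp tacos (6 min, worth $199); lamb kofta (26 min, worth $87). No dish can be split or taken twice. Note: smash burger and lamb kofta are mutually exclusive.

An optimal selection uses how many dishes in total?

Best achievable profit is 660.
One optimal bundle: elote + arepas + smash burger + shrimp tacos (31 min).
Every optimal selection uses 4 dishes.

4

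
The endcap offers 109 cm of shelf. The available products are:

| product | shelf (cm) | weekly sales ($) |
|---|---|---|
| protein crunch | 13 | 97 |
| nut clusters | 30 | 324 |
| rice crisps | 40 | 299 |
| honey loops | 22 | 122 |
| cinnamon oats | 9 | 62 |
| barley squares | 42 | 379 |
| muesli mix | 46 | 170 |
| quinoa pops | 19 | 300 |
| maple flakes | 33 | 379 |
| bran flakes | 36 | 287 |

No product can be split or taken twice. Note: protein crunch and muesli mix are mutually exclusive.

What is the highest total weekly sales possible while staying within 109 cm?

Density check — quinoa pops 15.79, maple flakes 11.48, nut clusters 10.80 are the best per cm.
Protein crunch + nut clusters + cinnamon oats + quinoa pops + maple flakes uses 104 of the 109 cm and totals 1162.
Runner-up protein crunch + barley squares + quinoa pops + maple flakes tops out at 1155.

1162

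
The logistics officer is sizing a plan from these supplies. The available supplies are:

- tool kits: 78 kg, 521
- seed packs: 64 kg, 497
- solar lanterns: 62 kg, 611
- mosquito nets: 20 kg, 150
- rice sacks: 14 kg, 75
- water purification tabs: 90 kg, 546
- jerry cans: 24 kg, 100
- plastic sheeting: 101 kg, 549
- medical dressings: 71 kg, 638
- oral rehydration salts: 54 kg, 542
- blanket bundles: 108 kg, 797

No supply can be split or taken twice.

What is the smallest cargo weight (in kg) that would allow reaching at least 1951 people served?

221

Minimise kg subject to total people served ≥ 1951.
solar lanterns + mosquito nets + rice sacks + medical dressings + oral rehydration salts: 2016 people served at 221 kg.
Any bundle with less than 221 kg falls short of 1951.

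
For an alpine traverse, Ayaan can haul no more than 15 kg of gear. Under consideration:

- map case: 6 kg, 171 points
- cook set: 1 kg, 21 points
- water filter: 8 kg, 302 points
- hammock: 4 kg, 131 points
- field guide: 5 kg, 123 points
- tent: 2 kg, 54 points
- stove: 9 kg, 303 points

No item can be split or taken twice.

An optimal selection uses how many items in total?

Optimal total is 508.
One optimal bundle: cook set + water filter + hammock + tent (15 kg).
All optima have 4 items.

4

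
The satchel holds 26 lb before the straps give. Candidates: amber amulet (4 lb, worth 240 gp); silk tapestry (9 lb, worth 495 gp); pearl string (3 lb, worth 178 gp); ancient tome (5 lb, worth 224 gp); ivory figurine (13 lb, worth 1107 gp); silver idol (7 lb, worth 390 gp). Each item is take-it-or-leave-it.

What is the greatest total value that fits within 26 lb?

1842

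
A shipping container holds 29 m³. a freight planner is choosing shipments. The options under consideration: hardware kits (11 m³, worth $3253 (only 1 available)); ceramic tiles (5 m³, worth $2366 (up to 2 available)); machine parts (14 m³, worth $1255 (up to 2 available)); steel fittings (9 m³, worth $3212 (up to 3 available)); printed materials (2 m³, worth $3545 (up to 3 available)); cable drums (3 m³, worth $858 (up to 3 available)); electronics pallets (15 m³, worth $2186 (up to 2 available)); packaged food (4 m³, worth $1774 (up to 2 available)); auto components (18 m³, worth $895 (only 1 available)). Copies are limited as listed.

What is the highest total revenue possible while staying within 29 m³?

Ranking by ratio (revenue/m³): printed materials 1772.50, ceramic tiles 473.20, packaged food 443.50.
Greedy by ratio would take 2×ceramic tiles + 3×printed materials + cable drums + 2×packaged food: 27 m³ used, total 19773.
The 7 m³ tied up in cable drums and packaged food is better spent on steel fittings — total rises to 20353 (29 m³).
No other feasible combination exceeds 20353.

20353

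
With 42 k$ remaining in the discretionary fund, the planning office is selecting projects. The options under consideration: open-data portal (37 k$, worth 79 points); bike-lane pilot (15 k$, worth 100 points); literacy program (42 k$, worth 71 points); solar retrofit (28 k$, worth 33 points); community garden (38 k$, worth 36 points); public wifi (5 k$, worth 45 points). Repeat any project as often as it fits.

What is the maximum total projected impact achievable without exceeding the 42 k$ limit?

360

The ratio ordering already packs tightly: 8×public wifi, 40 k$, 360.
Every other selection either busts 42 k$ or fails to beat 360.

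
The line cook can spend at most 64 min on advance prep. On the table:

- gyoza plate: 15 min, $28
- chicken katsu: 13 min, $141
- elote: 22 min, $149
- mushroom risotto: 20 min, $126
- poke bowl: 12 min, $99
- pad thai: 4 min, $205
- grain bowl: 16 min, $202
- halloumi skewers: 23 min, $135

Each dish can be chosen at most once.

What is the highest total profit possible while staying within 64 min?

A density-first pass picks gyoza plate + chicken katsu + poke bowl + pad thai + grain bowl — 675 at 60 min.
Dropping gyoza plate and poke bowl frees 27 min; slotting in elote (22 min) lifts the total to 697 at 55 min.

697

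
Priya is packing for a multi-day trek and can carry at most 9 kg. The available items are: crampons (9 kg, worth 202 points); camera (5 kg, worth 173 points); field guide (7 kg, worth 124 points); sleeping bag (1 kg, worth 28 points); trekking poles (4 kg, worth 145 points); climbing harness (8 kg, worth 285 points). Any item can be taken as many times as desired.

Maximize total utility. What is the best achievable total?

318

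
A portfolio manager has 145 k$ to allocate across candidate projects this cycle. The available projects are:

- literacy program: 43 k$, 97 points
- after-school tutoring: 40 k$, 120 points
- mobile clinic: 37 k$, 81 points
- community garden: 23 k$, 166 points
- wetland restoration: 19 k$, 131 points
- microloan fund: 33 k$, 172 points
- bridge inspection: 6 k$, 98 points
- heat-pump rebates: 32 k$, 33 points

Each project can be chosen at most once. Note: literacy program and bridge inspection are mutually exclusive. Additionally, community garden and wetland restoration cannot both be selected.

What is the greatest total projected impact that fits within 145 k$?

Taking after-school tutoring + mobile clinic + community garden + microloan fund + bridge inspection: 139 k$ used, 637 in projected impact.
Runner-up after-school tutoring + mobile clinic + wetland restoration + microloan fund + bridge inspection tops out at 602.

637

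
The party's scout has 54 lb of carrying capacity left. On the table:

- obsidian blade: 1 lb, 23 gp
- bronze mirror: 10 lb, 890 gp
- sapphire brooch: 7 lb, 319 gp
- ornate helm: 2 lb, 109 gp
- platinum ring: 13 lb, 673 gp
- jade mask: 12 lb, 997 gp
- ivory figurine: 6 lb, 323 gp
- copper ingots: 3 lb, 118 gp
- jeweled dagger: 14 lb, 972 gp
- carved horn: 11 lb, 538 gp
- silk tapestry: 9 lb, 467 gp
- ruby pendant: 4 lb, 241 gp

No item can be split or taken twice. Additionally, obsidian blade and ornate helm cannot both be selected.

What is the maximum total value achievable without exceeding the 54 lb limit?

By value per lb: bronze mirror 89.00, jade mask 83.08, jeweled dagger 69.43, ruby pendant 60.25 lead.
Obsidian blade + bronze mirror + platinum ring + jade mask + jeweled dagger + ruby pendant uses 54 of the 54 lb and totals 3796.
Nothing else feasible within 54 lb beats 3796.

3796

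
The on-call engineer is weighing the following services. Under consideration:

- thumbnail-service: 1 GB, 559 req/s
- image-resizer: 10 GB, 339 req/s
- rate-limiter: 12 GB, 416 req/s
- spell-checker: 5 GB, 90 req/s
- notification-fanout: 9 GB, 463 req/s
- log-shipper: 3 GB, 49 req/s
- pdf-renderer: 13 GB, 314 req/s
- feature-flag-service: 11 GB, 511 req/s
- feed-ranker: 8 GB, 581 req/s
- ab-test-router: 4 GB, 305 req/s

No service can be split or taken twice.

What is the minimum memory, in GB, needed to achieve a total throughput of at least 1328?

Need the lightest bundle worth ≥ 1328.
thumbnail-service + feed-ranker + ab-test-router reaches 1445 using 13 GB.
Below 13 GB the best achievable stays under 1328.

13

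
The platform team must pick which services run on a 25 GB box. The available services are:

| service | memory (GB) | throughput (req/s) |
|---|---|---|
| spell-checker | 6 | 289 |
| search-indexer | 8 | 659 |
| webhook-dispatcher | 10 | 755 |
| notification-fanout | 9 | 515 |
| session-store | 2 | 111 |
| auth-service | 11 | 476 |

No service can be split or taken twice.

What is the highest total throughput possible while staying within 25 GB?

Greedy by ratio would take search-indexer + webhook-dispatcher + session-store: 20 GB used, total 1525.
Dropping session-store frees 2 GB; slotting in spell-checker (6 GB) lifts the total to 1703 at 24 GB.
Runner-up spell-checker + search-indexer + notification-fanout + session-store tops out at 1574.

1703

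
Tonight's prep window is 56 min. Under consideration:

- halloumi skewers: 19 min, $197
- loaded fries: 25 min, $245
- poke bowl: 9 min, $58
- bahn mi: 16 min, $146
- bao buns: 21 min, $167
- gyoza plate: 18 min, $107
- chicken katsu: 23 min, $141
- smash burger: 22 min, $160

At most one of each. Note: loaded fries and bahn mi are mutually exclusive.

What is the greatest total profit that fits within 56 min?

By profit per min: halloumi skewers 10.37, loaded fries 9.80, bahn mi 9.12 lead.
Filling by ratio: halloumi skewers + loaded fries + poke bowl for 500, with 3 min left unused.
The 34 min tied up in loaded fries and poke bowl is better spent on bahn mi + bao buns — total rises to 510 (56 min).
No other feasible combination exceeds 510.

510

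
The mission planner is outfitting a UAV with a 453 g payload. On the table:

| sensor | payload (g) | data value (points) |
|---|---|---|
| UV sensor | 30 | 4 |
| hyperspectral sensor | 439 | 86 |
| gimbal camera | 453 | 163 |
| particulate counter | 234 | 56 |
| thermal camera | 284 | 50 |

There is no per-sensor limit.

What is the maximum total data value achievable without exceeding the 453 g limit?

Best packing: gimbal camera — 453 g, 163 total.

163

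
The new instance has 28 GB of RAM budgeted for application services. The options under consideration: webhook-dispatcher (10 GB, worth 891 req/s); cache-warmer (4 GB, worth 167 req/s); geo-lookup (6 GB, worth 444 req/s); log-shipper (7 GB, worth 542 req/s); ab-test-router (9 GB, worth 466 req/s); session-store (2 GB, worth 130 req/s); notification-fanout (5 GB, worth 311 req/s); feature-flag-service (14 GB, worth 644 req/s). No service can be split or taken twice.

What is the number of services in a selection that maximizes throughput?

Best achievable throughput is 2188.
One optimal bundle: webhook-dispatcher + geo-lookup + log-shipper + notification-fanout (28 GB).
All optima have 4 services.

4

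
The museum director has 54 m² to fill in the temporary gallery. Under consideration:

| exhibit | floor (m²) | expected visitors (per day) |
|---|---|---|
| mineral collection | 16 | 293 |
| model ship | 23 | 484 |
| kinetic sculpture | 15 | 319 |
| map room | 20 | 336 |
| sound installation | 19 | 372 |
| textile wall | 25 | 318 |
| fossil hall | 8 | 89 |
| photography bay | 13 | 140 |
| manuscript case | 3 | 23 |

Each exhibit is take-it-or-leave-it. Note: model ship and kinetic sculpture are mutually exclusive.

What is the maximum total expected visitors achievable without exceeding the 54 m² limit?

Density check — kinetic sculpture 21.27, model ship 21.04, sound installation 19.58, mineral collection 18.31 are the best per m².
Kinetic sculpture + map room + sound installation uses 54 of the 54 m² and totals 1027.

1027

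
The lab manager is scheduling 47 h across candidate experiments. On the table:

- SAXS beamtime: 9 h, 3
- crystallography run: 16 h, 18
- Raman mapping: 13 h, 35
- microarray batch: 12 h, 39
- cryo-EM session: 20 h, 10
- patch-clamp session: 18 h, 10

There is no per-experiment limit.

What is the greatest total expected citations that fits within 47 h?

Density check — microarray batch 3.25, Raman mapping 2.69, crystallography run 1.12 are the best per h.
Taking SAXS beamtime + 3×microarray batch: 45 h used, 120 in expected citations.
Every other selection either busts 47 h or fails to beat 120.

120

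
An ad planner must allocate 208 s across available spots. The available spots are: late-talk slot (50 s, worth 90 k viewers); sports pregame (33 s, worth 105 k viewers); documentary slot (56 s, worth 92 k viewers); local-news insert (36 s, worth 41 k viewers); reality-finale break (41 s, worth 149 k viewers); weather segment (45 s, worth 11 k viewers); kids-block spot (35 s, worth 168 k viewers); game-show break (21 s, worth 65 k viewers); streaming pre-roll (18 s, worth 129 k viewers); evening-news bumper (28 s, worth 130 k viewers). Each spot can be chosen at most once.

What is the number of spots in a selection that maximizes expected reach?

6

Optimal total is 771.
For example late-talk slot + sports pregame + reality-finale break + kids-block spot + streaming pre-roll + evening-news bumper achieves it, using 205 s.
Any selection reaching 771 contains exactly 6 spots.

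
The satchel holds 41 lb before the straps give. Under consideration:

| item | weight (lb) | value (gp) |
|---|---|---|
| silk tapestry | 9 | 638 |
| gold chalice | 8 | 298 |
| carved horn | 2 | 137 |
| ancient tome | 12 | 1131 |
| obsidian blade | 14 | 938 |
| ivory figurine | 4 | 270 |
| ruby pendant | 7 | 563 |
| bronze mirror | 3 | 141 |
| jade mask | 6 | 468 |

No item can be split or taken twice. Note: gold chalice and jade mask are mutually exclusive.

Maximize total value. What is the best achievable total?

3237

The ratio heuristic lands on silk tapestry + carved horn + ancient tome + ivory figurine + ruby pendant + jade mask (3207) but leaves 1 lb idle.
Dropping silk tapestry and ivory figurine frees 13 lb; slotting in obsidian blade (14 lb) lifts the total to 3237 at 41 lb.
Runner-up silk tapestry + ancient tome + ivory figurine + ruby pendant + bronze mirror + jade mask tops out at 3211.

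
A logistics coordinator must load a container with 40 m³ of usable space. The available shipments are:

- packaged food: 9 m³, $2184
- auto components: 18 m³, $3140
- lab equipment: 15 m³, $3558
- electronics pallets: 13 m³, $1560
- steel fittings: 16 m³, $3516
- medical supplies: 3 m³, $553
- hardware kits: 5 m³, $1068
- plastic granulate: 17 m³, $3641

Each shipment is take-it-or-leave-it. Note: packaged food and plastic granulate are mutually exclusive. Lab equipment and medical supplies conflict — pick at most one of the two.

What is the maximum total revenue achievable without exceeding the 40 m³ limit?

9258

Ranking by ratio (revenue/m³): packaged food 242.67, lab equipment 237.20, steel fittings 219.75, plastic granulate 214.18.
The ratio ordering already packs tightly: packaged food + lab equipment + steel fittings, 40 m³, 9258.
Next best is lab equipment + hardware kits + plastic granulate at 8267 (37 m³) — short by 991.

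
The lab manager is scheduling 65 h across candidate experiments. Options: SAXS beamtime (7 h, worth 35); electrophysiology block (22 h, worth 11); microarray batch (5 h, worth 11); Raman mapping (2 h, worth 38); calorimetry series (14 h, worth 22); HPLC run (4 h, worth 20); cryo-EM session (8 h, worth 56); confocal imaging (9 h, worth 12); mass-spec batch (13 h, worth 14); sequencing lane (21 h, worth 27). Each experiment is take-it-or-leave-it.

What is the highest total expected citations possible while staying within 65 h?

210

Greedy by ratio would take SAXS beamtime + microarray batch + Raman mapping + calorimetry series + HPLC run + cryo-EM session + confocal imaging + mass-spec batch: 62 h used, total 208.
Dropping microarray batch and mass-spec batch frees 18 h; slotting in sequencing lane (21 h) lifts the total to 210 at 65 h.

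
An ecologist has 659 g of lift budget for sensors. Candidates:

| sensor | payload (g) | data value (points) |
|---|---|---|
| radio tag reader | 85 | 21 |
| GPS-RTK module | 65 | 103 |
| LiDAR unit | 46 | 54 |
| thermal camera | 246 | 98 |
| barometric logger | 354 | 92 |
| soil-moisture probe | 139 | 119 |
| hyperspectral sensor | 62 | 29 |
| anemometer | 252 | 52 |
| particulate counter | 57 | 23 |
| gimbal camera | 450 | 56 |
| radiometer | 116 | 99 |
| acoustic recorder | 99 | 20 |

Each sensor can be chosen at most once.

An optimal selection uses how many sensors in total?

5

The maximum data value within 659 g is 473.
GPS-RTK module + LiDAR unit + thermal camera + soil-moisture probe + radiometer hits 473 at 612 g.
All optima have 5 sensors.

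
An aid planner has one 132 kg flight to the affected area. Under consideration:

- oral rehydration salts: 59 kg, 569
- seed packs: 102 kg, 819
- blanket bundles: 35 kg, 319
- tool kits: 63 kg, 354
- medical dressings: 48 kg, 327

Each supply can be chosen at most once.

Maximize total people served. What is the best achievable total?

Filling by ratio: oral rehydration salts + blanket bundles for 888, with 38 kg left unused.
The 35 kg tied up in blanket bundles is better spent on tool kits — total rises to 923 (122 kg).
An exhaustive check of the 32 subsets confirms 923.

923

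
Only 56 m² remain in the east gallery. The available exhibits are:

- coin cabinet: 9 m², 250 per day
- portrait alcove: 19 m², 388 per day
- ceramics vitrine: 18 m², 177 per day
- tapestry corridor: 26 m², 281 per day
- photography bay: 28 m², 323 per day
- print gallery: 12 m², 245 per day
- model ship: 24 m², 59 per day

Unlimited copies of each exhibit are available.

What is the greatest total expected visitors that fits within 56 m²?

By expected visitors per m²: coin cabinet 27.78, portrait alcove 20.42, print gallery 20.42, photography bay 11.54 lead.
The ratio ordering already packs tightly: 6×coin cabinet, 54 m², 1500.
Nothing else within 56 m² beats 1500.

1500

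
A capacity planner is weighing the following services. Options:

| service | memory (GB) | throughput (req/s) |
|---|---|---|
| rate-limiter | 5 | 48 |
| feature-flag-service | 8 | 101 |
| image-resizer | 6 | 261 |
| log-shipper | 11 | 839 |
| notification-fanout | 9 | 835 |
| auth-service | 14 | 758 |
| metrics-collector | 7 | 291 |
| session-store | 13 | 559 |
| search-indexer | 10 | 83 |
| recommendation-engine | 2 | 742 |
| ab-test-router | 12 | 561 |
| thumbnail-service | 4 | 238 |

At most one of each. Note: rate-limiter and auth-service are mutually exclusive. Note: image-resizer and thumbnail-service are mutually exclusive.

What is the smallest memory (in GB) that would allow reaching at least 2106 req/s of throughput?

22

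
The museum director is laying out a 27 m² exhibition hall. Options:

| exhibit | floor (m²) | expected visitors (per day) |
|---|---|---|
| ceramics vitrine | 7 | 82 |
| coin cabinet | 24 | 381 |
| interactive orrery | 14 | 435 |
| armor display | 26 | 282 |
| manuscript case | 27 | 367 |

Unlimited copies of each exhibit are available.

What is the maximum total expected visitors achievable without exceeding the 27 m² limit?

517

Density check — interactive orrery 31.07, coin cabinet 15.88, manuscript case 13.59, ceramics vitrine 11.71 are the best per m².
Ceramics vitrine + interactive orrery uses 21 of the 27 m² and totals 517.
That's the maximum — no swap from here does better than 517.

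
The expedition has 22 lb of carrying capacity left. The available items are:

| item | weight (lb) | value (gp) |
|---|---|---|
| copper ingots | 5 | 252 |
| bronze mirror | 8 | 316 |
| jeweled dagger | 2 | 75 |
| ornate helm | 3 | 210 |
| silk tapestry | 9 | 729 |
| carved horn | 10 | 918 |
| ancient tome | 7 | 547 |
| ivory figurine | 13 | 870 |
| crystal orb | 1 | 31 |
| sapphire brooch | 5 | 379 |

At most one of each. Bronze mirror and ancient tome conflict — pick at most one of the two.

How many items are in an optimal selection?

3

Best achievable value is 1857.
For example ornate helm + silk tapestry + carved horn achieves it, using 22 lb.
All optima have 3 items.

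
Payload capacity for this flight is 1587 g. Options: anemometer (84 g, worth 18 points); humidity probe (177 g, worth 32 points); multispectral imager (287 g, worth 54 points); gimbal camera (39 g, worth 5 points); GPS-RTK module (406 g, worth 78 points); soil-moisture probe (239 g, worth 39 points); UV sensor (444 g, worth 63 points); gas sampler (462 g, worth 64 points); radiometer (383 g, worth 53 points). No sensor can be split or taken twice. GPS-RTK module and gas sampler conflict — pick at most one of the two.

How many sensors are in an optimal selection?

6

The maximum data value within 1587 g is 274.
One optimal bundle: anemometer + humidity probe + multispectral imager + GPS-RTK module + soil-moisture probe + radiometer (1576 g).
Every optimal selection uses 6 sensors.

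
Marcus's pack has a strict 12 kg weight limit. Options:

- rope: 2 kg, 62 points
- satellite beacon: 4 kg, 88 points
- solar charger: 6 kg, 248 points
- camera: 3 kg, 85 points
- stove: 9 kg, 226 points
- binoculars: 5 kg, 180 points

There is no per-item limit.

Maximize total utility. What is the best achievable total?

496

Best packing: 2×solar charger — 12 kg, 496 total.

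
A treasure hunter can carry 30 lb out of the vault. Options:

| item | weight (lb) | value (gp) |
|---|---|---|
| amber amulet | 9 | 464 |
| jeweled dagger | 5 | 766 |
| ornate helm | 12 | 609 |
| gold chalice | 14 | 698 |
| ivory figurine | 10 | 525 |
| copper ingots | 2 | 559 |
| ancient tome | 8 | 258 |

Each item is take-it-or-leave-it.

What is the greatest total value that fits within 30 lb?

A density-first pass picks amber amulet + jeweled dagger + ivory figurine + copper ingots — 2314 at 26 lb.
The 10 lb tied up in ivory figurine is better spent on gold chalice — total rises to 2487 (30 lb).
The closest alternative, jeweled dagger + ornate helm + ivory figurine + copper ingots, reaches only 2459.

2487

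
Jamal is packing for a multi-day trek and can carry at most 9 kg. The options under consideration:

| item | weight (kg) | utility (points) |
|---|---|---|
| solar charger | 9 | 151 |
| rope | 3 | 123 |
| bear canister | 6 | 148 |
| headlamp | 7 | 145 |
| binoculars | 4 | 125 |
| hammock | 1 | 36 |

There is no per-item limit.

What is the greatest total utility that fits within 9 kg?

369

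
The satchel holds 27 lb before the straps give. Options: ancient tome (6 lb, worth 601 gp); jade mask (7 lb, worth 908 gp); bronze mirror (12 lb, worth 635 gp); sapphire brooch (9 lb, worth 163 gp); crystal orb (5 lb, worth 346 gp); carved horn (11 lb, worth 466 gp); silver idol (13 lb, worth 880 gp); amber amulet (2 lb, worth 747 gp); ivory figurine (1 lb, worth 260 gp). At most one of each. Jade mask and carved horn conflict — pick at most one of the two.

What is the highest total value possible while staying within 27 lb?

Taking the top-ratio items first gives ancient tome + jade mask + crystal orb + amber amulet + ivory figurine for 2862 (21 lb).
Replace ancient tome with bronze mirror: the trade gains 34 net, giving 2896 at 27 lb.

2896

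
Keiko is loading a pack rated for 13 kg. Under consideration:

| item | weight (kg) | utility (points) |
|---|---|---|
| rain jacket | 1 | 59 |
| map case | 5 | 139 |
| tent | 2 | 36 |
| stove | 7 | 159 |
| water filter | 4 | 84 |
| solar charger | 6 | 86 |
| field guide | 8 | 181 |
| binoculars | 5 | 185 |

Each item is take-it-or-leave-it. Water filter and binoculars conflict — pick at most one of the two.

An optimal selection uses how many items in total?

4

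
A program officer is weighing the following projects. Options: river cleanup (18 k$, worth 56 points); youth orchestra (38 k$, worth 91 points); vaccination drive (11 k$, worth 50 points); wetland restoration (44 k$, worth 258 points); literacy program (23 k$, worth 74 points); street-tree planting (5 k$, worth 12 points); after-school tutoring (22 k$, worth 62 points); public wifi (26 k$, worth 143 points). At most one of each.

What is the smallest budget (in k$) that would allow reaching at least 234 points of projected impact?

Need the lightest bundle worth ≥ 234.
wetland restoration: 258 projected impact at 44 k$.
Any bundle with less than 44 k$ falls short of 234.

44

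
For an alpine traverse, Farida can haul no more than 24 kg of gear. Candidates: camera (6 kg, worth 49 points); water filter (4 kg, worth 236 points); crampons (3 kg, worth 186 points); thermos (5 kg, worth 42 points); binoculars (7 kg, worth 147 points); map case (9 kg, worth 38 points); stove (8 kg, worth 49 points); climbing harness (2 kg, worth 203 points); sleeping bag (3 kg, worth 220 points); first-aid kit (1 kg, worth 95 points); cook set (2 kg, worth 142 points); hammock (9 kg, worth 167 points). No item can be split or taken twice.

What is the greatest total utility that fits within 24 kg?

1249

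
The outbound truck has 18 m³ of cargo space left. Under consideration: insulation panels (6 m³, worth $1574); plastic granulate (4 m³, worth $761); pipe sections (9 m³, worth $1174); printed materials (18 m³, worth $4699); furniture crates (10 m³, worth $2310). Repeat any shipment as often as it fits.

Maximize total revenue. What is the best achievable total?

4722

The ratio ordering already packs tightly: 3×insulation panels, 18 m³, 4722.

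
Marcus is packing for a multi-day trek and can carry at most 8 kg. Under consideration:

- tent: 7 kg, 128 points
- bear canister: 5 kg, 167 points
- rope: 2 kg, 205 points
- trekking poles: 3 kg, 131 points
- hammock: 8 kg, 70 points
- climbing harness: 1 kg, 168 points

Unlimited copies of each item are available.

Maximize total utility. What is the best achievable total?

1344

The ratio ordering already packs tightly: 8×climbing harness, 8 kg, 1344.
No other feasible combination exceeds 1344.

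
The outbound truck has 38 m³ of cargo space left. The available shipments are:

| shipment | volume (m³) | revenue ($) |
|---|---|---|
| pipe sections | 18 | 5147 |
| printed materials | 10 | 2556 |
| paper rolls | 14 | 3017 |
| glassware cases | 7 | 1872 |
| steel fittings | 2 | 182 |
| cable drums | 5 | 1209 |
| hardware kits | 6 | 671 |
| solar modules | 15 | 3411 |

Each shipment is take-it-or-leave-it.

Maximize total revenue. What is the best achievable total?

9767

A density-first pass picks pipe sections + printed materials + glassware cases + steel fittings — 9757 at 37 m³.
A better packing is pipe sections + cable drums + solar modules: 38 m³, total 9767.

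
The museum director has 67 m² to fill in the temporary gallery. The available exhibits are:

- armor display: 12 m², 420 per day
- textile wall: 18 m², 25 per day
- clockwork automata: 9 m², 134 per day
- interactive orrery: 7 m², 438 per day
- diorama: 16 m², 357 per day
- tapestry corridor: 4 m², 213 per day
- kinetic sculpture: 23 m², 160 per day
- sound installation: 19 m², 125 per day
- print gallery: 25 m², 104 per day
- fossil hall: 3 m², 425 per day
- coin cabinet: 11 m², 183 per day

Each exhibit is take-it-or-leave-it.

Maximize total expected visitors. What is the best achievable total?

2170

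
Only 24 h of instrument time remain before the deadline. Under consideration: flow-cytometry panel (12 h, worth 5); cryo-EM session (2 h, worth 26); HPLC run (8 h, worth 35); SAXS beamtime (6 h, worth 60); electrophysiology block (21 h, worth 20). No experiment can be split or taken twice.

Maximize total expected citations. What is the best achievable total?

Taking cryo-EM session + HPLC run + SAXS beamtime: 16 h used, 121 in expected citations.

121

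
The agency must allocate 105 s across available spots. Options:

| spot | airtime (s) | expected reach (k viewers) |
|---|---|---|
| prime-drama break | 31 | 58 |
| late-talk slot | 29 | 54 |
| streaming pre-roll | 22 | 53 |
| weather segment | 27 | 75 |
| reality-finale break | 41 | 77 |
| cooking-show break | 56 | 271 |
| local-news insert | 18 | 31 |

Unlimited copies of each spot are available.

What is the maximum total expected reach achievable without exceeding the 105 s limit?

399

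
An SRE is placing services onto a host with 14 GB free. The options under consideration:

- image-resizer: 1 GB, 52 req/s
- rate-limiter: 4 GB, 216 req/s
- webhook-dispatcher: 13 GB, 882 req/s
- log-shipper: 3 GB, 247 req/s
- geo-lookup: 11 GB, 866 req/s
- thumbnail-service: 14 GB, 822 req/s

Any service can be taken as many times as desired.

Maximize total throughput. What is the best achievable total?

Taking the top-ratio services first gives 2×image-resizer + 4×log-shipper for 1092 (14 GB).
Replace 2×image-resizer and 3×log-shipper with geo-lookup: the trade gains 21 net, giving 1113 at 14 GB.
Nothing else within 14 GB beats 1113.

1113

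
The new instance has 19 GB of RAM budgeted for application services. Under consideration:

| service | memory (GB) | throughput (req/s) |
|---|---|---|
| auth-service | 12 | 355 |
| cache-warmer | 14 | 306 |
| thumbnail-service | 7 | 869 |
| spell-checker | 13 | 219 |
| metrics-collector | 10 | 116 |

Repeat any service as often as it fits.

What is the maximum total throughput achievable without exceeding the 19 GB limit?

1738

Best packing: 2×thumbnail-service — 14 GB, 1738 total.
Nothing else within 19 GB beats 1738.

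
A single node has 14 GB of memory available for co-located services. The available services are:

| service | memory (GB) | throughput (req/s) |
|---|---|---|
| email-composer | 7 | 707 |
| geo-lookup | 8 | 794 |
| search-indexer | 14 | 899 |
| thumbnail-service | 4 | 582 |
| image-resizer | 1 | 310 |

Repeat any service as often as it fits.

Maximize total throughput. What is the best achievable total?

4340

By throughput per GB: image-resizer 310.00, thumbnail-service 145.50, email-composer 101.00, geo-lookup 99.25 lead.
The ratio ordering already packs tightly: 14×image-resizer, 14 GB, 4340.
That's the maximum — no swap from here does better than 4340.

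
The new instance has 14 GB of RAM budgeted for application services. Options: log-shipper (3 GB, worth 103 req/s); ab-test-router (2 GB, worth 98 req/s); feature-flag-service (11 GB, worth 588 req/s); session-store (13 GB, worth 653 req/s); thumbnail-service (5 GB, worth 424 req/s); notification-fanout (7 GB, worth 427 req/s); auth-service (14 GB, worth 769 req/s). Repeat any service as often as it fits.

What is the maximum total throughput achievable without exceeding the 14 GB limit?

1044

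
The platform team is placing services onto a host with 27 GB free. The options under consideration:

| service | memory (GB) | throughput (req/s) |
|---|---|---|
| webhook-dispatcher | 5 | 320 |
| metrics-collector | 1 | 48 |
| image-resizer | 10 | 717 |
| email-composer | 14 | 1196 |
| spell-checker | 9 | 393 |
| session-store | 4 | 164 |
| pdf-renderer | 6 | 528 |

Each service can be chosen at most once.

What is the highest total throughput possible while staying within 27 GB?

2092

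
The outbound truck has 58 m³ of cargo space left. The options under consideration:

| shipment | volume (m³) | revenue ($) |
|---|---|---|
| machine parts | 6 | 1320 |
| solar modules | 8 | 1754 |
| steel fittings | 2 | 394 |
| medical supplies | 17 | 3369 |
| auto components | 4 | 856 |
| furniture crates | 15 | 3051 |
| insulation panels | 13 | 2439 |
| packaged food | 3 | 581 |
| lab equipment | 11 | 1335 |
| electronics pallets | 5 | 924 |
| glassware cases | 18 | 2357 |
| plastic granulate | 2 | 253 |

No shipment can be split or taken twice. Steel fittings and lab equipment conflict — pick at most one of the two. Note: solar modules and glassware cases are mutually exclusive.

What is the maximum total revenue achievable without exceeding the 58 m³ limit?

11855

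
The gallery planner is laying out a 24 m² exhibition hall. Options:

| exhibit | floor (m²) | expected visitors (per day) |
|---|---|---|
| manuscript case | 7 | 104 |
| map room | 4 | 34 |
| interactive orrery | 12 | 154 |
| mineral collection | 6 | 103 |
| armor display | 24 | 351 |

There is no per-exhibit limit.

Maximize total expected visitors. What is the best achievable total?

412

Taking 4×mineral collection: 24 m² used, 412 in expected visitors.
Nothing else within 24 m² beats 412.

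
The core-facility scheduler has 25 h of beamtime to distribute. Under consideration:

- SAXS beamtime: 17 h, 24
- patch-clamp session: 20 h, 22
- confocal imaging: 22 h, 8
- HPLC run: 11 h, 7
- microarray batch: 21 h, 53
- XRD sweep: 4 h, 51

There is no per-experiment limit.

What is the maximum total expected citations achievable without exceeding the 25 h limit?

By expected citations per h: XRD sweep 12.75, microarray batch 2.52, SAXS beamtime 1.41, patch-clamp session 1.10 lead.
6×XRD sweep uses 24 of the 25 h and totals 306.

306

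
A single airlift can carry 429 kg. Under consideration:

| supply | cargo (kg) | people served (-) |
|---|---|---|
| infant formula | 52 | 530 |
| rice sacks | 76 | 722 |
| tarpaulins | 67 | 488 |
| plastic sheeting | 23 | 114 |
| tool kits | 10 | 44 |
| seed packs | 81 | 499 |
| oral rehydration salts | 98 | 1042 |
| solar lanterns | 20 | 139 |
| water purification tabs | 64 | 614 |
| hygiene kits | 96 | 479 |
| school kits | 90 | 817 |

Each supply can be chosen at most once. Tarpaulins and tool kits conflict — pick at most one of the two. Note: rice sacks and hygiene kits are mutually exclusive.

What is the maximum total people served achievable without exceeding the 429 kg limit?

3978

By people served per kg: oral rehydration salts 10.63, infant formula 10.19, water purification tabs 9.59, rice sacks 9.50 lead.
The ratio ordering already packs tightly: infant formula + rice sacks + plastic sheeting + oral rehydration salts + solar lanterns + water purification tabs + school kits, 423 kg, 3978.
An exhaustive check of the 2048 subsets confirms 3978.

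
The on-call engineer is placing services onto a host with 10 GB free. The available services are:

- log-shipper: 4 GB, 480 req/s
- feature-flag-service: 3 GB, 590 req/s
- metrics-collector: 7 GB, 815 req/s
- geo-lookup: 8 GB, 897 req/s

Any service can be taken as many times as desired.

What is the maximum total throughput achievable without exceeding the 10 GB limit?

Taking 3×feature-flag-service: 9 GB used, 1770 in throughput.

1770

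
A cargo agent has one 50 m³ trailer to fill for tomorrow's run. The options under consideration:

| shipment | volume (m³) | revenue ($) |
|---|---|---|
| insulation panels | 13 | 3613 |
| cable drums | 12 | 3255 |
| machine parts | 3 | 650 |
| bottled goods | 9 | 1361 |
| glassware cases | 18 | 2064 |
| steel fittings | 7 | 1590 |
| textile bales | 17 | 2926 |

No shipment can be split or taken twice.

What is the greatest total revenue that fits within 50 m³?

Taking the top-ratio shipments first gives insulation panels + cable drums + machine parts + bottled goods + steel fittings for 10469 (44 m³).
Dropping machine parts and bottled goods frees 12 m³; slotting in textile bales (17 m³) lifts the total to 11384 at 49 m³.
Every other selection either busts 50 m³ or fails to beat 11384.

11384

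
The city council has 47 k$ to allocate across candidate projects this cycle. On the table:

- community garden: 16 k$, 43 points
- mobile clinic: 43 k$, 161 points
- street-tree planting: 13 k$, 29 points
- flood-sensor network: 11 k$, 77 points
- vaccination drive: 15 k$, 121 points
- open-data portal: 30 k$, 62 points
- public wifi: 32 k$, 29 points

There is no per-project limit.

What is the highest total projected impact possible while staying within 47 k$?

363

By projected impact per k$: vaccination drive 8.07, flood-sensor network 7.00, mobile clinic 3.74, community garden 2.69 lead.
Best packing: 3×vaccination drive — 45 k$, 363 total.
Nothing else within 47 k$ beats 363.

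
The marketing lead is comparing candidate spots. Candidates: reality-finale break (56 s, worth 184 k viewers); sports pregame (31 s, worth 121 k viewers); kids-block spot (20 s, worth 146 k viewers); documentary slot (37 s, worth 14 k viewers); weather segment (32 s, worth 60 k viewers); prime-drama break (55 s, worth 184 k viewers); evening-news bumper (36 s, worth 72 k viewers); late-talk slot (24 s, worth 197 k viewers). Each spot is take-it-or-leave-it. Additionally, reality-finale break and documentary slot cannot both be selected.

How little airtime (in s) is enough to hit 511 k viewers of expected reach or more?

Need the lightest bundle worth ≥ 511.
Taking kids-block spot + prime-drama break + late-talk slot gives 527 (≥ 511) for 99 s.
Below 99 s the best achievable stays under 511.

99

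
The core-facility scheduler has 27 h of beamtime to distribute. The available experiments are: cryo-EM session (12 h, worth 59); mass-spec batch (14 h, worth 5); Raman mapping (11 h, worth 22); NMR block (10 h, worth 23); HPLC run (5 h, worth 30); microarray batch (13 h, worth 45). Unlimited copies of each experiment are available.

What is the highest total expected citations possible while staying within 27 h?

150

5×HPLC run uses 25 of the 27 h and totals 150.
The spare 2 h is too small for any remaining experiment, and no exchange beats 150.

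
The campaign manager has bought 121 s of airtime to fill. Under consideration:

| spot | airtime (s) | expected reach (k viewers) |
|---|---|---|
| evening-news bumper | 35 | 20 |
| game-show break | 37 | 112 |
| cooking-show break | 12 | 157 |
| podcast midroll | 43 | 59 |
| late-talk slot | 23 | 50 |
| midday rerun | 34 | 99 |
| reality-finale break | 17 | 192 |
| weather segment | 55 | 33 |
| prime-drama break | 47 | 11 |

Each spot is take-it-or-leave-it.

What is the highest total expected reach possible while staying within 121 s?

Density check — cooking-show break 13.08, reality-finale break 11.29, game-show break 3.03 are the best per s.
Best packing: game-show break + cooking-show break + midday rerun + reality-finale break — 100 s, 560 total.

560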